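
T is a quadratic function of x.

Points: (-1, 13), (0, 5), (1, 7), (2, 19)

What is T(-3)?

First differences: -8, 2, 12. Second differences: 10, 10.
Level-2 differences are constant, so T has degree 2.
Fitting a degree-2 polynomial gives T(x) = 5x² - 3x + 5.
Then T(-3) = 59.

59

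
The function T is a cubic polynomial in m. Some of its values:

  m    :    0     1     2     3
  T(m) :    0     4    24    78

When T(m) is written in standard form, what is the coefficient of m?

2

Write T(m) = am³ + bm² + cm + d; the 4 given values yield a linear system in the 4 coefficients.
Solving, T(m) = 3m³ - m² + 2m.
The coefficient of m is 2.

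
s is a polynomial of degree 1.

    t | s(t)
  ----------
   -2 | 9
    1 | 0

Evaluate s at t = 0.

Write s(t) = at + b; the 2 given values yield a linear system in the 2 coefficients.
Solving, s(t) = -3t + 3.
Then s(0) = 3.

3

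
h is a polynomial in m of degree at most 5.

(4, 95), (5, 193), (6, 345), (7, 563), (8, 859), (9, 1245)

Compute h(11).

First differences: 98, 152, 218, 296, 386. Second differences: 54, 66, 78, 90. Third differences: 12, 12, 12.
Level-3 differences are constant, so h has degree 3.
Fitting a degree-3 polynomial gives h(m) = 2m³ - 3m² + 3m + 3.
Then h(11) = 2335.

2335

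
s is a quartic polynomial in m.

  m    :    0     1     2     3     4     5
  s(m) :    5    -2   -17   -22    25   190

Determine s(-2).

First differences: -7, -15, -5, 47, 165. Second differences: -8, 10, 52, 118. Third differences: 18, 42, 66. Fourth differences: 24, 24.
Level-4 differences are constant, so s has degree 4.
Fitting a degree-4 polynomial gives s(m) = m^4 - 3m³ - 2m² - 3m + 5.
Then s(-2) = 43.

43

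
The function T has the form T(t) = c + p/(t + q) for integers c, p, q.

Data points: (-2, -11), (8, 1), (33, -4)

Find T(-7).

(T(t) − c)(t + q) = p for each data point; the three points give a linear system in c and q, then p follows.
Solving: c = -5, q = -3, p = 30, so T(t) = -5 + 30/(t − 3).
Then T(-7) = -5 + 30/(-10) = -8.

-8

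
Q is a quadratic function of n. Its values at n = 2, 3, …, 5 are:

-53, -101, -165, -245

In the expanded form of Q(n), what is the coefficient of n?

First differences: -48, -64, -80. Second differences: -16, -16.
Level-2 differences are constant, so Q has degree 2.
Fitting a degree-2 polynomial gives Q(n) = -8n² - 8n - 5.
The coefficient of n is -8.

-8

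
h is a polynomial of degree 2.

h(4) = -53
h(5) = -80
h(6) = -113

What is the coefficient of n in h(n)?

Write h(n) = an² + bn + c; the 3 given values yield a linear system in the 3 coefficients.
Solving, h(n) = -3n² - 5.
The coefficient of n is 0.

0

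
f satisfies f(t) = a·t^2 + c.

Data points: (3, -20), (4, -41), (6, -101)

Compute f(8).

From f(3) = -20 and f(4) = -41: 9a + c = -20 and 16a + c = -41.
Subtracting: 7a = -21, so a = -3; then c = -20 − (-3)·9 = 7.
So f(t) = -3t² + 7, and f(8) = -185.

-185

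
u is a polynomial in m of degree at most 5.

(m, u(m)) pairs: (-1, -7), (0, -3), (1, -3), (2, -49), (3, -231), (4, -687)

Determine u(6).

-3213

Write u(m) = am^5 + bm^4 + cm³ + dm² + em + p; the 6 given values yield a linear system in the 6 coefficients.
Solving, the leading coefficient vanishes, and u(m) = -2m^4 - 3m³ + 5m - 3.
Then u(6) = -3213.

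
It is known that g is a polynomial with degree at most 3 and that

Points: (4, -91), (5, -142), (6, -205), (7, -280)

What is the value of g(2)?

Write g(m) = am³ + bm² + cm + d; the 4 given values yield a linear system in the 4 coefficients.
Solving, the leading coefficient vanishes, and g(m) = -6m² + 3m - 7.
Then g(2) = -25.

-25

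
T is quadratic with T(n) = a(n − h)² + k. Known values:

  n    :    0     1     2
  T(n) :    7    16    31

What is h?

-1

First differences 9, 15; second difference 6 = 2a, so a = 3.
Expanding, the n-coefficient is −2ah = -6h; matching it to the data gives h = -1, and then k = 4.
So T(n) = 3(n + 1)² + 4.
Hence h = -1.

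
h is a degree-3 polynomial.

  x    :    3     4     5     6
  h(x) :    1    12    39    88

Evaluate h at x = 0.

4

Write h(x) = ax³ + bx² + cx + d; the 4 given values yield a linear system in the 4 coefficients.
Solving, h(x) = x³ - 4x² + 2x + 4.
Then h(0) = 4.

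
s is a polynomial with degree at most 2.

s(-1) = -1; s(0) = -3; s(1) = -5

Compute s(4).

First differences: -2, -2.
Level-1 differences are constant, so s has degree 1.
Fitting a degree-1 polynomial gives s(x) = -2x - 3.
Then s(4) = -11.

-11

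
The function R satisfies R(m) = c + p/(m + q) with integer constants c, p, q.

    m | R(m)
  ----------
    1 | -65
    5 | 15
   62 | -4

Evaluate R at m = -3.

(R(m) − c)(m + q) = p for each data point; the three points give a linear system in c and q, then p follows.
Solving: c = -5, q = -2, p = 60, so R(m) = -5 + 60/(m − 2).
Then R(-3) = -5 + 60/(-5) = -17.

-17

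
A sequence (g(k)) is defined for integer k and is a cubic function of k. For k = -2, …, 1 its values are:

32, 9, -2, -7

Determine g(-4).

Write g(k) = ak³ + bk² + ck + d; the 4 given values yield a linear system in the 4 coefficients.
Solving, g(k) = -k³ + 3k² - 7k - 2.
Then g(-4) = 138.

138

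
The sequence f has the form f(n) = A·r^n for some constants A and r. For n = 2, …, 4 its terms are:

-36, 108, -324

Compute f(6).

-2916

Consecutive ratio: 108/(-36) = -3, and -324/108 = -3, so r = -3.
Then A·(-3)^2 = -36 gives A = -4, and f(n) = -4·(-3)^n.
f(6) = -4·(-3)^6 = -2916.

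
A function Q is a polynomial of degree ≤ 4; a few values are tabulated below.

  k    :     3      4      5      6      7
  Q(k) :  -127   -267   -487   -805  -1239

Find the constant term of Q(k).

First differences: -140, -220, -318, -434. Second differences: -80, -98, -116. Third differences: -18, -18.
Level-3 differences are constant, so Q has degree 3.
Fitting a degree-3 polynomial gives Q(k) = -3k³ - 4k² - k - 7.
The constant term is Q(0) = -7.

-7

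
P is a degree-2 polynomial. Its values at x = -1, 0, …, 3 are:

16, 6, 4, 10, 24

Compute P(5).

76

First differences: -10, -2, 6, 14. Second differences: 8, 8, 8.
Level-2 differences are constant, so P has degree 2.
Fitting a degree-2 polynomial gives P(x) = 4x² - 6x + 6.
Then P(5) = 76.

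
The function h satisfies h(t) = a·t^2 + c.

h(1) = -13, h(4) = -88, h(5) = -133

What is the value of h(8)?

From h(1) = -13 and h(4) = -88: 1a + c = -13 and 16a + c = -88.
Subtracting: 15a = -75, so a = -5; then c = -13 − (-5)·1 = -8.
So h(t) = -5t² − 8, and h(8) = -328.

-328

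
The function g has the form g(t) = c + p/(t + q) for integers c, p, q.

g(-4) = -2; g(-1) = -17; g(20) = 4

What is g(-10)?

(g(t) − c)(t + q) = p for each data point; the three points give a linear system in c and q, then p follows.
Solving: c = 3, q = 0, p = 20, so g(t) = 3 + 20/(t + 0).
Then g(-10) = 3 + 20/(-10) = 1.

1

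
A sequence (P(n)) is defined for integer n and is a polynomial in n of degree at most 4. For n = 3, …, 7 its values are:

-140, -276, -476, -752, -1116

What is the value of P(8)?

-1580

First differences: -136, -200, -276, -364. Second differences: -64, -76, -88. Third differences: -12, -12.
Level-3 differences are constant, so P has degree 3.
Fitting a degree-3 polynomial gives P(n) = -2n³ - 8n² - 6n + 4.
Then P(8) = -1580.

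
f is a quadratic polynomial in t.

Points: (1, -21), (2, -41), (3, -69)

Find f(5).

-149

Write f(t) = at² + bt + c; the 3 given values yield a linear system in the 3 coefficients.
Solving, f(t) = -4t² - 8t - 9.
Then f(5) = -149.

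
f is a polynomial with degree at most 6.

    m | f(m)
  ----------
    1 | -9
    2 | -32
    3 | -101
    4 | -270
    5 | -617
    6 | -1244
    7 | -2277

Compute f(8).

-3866

First differences: -23, -69, -169, -347, -627, -1033. Second differences: -46, -100, -178, -280, -406. Third differences: -54, -78, -102, -126. Fourth differences: -24, -24, -24.
Level-4 differences are constant, so f has degree 4.
Fitting a degree-4 polynomial gives f(m) = -m^4 + m³ - 4m² - 3m - 2.
Then f(8) = -3866.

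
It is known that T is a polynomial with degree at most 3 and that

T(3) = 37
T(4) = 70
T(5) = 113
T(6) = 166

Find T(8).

Write T(m) = am³ + bm² + cm + d; the 4 given values yield a linear system in the 4 coefficients.
Solving, the leading coefficient vanishes, and T(m) = 5m² - 2m - 2.
Then T(8) = 302.

302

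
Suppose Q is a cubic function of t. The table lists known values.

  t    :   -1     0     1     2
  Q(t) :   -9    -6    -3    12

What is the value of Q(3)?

Write Q(t) = at³ + bt² + ct + d; the 4 given values yield a linear system in the 4 coefficients.
Solving, Q(t) = 2t³ + t - 6.
Then Q(3) = 51.

51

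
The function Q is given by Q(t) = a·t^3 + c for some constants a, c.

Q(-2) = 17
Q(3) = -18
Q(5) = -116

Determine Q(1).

From Q(-2) = 17 and Q(3) = -18: -8a + c = 17 and 27a + c = -18.
Subtracting: 35a = -35, so a = -1; then c = 17 − (-1)·(-8) = 9.
So Q(t) = -1t³ + 9, and Q(1) = 8.

8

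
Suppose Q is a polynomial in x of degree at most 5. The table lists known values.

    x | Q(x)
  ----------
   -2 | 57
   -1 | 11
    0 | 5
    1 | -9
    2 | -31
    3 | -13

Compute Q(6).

First differences: -46, -6, -14, -22, 18. Second differences: 40, -8, -8, 40. Third differences: -48, 0, 48. Fourth differences: 48, 48.
Level-4 differences are constant, so Q has degree 4.
Fitting a degree-4 polynomial gives Q(x) = 2x^4 - 4x³ - 6x² - 6x + 5.
Then Q(6) = 1481.

1481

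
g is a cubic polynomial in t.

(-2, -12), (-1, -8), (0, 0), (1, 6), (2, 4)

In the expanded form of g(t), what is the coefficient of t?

Write g(t) = at³ + bt² + ct + d; the 5 given values yield a linear system in the 4 coefficients.
Solving, g(t) = -t³ - t² + 8t.
The coefficient of t is 8.

8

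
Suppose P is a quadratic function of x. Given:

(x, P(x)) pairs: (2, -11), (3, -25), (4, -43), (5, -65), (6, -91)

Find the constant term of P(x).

First differences: -14, -18, -22, -26. Second differences: -4, -4, -4.
Level-2 differences are constant, so P has degree 2.
Fitting a degree-2 polynomial gives P(x) = -2x² - 4x + 5.
The constant term is P(0) = 5.

5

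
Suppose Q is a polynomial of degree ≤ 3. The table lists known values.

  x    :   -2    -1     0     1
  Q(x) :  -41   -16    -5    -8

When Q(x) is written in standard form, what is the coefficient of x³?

First differences: 25, 11, -3. Second differences: -14, -14.
Level-2 differences are constant, so Q has degree 2.
Fitting a degree-2 polynomial gives Q(x) = -7x² + 4x - 5.
The coefficient of x³ is 0.

0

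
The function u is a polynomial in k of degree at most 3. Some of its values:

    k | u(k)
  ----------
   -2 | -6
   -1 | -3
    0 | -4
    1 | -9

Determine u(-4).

-24

Write u(k) = ak³ + bk² + ck + d; the 4 given values yield a linear system in the 4 coefficients.
Solving, the leading coefficient vanishes, and u(k) = -2k² - 3k - 4.
Then u(-4) = -24.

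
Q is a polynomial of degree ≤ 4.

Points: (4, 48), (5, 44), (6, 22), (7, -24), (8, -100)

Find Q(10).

Write Q(t) = at^4 + bt³ + ct² + dt + e; the 5 given values yield a linear system in the 5 coefficients.
Solving, the leading coefficient vanishes, and Q(t) = -t³ + 6t² + 3t + 4.
Then Q(10) = -366.

-366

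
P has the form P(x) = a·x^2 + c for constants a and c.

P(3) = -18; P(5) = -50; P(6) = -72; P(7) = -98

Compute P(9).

-162

From P(3) = -18 and P(5) = -50: 9a + c = -18 and 25a + c = -50.
Subtracting: 16a = -32, so a = -2; then c = -18 − (-2)·9 = 0.
So P(x) = -2x² + 0, and P(9) = -162.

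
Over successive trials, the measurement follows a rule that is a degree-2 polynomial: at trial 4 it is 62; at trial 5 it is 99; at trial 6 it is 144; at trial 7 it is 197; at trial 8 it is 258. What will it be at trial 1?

-1

Write the value at k as h(k).
First differences: 37, 45, 53, 61. Second differences: 8, 8, 8.
Level-2 differences are constant, so h has degree 2.
Fitting a degree-2 polynomial gives h(k) = 4k² + k - 6.
Then h(1) = -1.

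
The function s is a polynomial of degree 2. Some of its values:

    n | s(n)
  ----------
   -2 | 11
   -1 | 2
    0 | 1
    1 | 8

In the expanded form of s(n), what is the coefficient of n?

Write s(n) = an² + bn + c; the 4 given values yield a linear system in the 3 coefficients.
Solving, s(n) = 4n² + 3n + 1.
The coefficient of n is 3.

3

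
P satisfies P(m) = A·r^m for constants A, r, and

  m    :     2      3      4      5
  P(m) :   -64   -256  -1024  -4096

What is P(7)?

-65536

Consecutive ratio: -256/(-64) = 4, and -1024/(-256) = 4, so r = 4.
Then A·4^2 = -64 gives A = -4, and P(m) = -4·4^m.
P(7) = -4·4^7 = -65536.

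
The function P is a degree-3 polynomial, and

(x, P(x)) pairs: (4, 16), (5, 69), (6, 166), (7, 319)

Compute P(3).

Write P(x) = ax³ + bx² + cx + d; the 4 given values yield a linear system in the 4 coefficients.
Solving, P(x) = 2x³ - 8x² + 3x + 4.
Then P(3) = -5.

-5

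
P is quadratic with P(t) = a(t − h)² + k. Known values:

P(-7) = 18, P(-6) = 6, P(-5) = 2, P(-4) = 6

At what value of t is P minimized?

-5

First differences -12, -4, 4; second difference 8 = 2a, so a = 4.
Expanding, the t-coefficient is −2ah = -8h; matching it to the data gives h = -5, and then k = 2.
So P(t) = 4(t + 5)² + 2.
Hence h = -5.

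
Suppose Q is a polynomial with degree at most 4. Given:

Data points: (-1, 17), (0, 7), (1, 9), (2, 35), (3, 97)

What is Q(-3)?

25

First differences: -10, 2, 26, 62. Second differences: 12, 24, 36. Third differences: 12, 12.
Level-3 differences are constant, so Q has degree 3.
Fitting a degree-3 polynomial gives Q(n) = 2n³ + 6n² - 6n + 7.
Then Q(-3) = 25.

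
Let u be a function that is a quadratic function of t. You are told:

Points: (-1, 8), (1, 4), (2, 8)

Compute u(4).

Write u(t) = at² + bt + c; the 3 given values yield a linear system in the 3 coefficients.
Solving, u(t) = 2t² - 2t + 4.
Then u(4) = 28.

28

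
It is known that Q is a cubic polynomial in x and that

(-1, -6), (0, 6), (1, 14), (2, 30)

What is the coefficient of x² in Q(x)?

Write Q(x) = ax³ + bx² + cx + d; the 4 given values yield a linear system in the 4 coefficients.
Solving, Q(x) = 2x³ - 2x² + 8x + 6.
The coefficient of x² is -2.

-2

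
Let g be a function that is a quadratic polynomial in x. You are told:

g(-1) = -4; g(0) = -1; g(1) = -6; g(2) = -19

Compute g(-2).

-15

Write g(x) = ax² + bx + c; the 4 given values yield a linear system in the 3 coefficients.
Solving, g(x) = -4x² - x - 1.
Then g(-2) = -15.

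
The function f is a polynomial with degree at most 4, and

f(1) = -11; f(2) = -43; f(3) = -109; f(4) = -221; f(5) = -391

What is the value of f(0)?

-1

Write f(k) = ak^4 + bk³ + ck² + dk + e; the 5 given values yield a linear system in the 5 coefficients.
Solving, the leading coefficient vanishes, and f(k) = -2k³ - 5k² - 3k - 1.
Then f(0) = -1.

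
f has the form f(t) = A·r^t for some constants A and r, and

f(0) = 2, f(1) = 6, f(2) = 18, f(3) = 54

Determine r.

Consecutive ratio: 6/2 = 3, and 18/6 = 3, so r = 3.
Then A·3^0 = 2 gives A = 2, and f(t) = 2·3^t.

3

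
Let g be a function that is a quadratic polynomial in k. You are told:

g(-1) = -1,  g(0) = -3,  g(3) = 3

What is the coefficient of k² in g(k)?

Write g(k) = ak² + bk + c; the 3 given values yield a linear system in the 3 coefficients.
Solving, g(k) = k² - k - 3.
The coefficient of k² is 1.

1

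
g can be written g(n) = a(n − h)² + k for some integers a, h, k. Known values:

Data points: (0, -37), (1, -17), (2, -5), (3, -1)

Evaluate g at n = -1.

First differences 20, 12, 4; second difference -8 = 2a, so a = -4.
Expanding, the n-coefficient is −2ah = 8h; matching it to the data gives h = 3, and then k = -1.
So g(n) = -4(n − 3)² − 1.
g(-1) = -4·(-4)² − 1 = -65.

-65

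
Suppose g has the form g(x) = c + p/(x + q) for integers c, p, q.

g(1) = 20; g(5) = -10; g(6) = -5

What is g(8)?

-1

(g(x) − c)(x + q) = p for each data point; the three points give a linear system in c and q, then p follows.
Solving: c = 5, q = -3, p = -30, so g(x) = 5 − 30/(x − 3).
Then g(8) = 5 − 30/5 = -1.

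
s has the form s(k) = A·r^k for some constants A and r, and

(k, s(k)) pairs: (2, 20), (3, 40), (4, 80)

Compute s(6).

Consecutive ratio: 40/20 = 2, and 80/40 = 2, so r = 2.
Then A·2^2 = 20 gives A = 5, and s(k) = 5·2^k.
s(6) = 5·2^6 = 320.

320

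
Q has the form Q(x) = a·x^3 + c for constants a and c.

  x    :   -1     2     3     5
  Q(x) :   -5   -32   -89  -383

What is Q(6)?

From Q(-1) = -5 and Q(2) = -32: -1a + c = -5 and 8a + c = -32.
Subtracting: 9a = -27, so a = -3; then c = -5 − (-3)·(-1) = -8.
So Q(x) = -3x³ − 8, and Q(6) = -656.

-656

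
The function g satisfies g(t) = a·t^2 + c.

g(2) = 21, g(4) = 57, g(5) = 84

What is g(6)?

117

From g(2) = 21 and g(4) = 57: 4a + c = 21 and 16a + c = 57.
Subtracting: 12a = 36, so a = 3; then c = 21 − 3·4 = 9.
So g(t) = 3t² + 9, and g(6) = 117.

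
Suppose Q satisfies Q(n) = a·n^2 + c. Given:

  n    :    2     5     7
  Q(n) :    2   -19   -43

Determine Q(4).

-10

From Q(2) = 2 and Q(5) = -19: 4a + c = 2 and 25a + c = -19.
Subtracting: 21a = -21, so a = -1; then c = 2 − (-1)·4 = 6.
So Q(n) = -1n² + 6, and Q(4) = -10.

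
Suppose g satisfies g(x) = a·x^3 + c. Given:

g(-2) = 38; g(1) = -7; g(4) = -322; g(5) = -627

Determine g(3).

-137

From g(-2) = 38 and g(1) = -7: -8a + c = 38 and 1a + c = -7.
Subtracting: 9a = -45, so a = -5; then c = 38 − (-5)·(-8) = -2.
So g(x) = -5x³ − 2, and g(3) = -137.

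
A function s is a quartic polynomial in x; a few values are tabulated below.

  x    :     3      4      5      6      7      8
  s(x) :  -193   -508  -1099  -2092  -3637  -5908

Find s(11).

-19177

First differences: -315, -591, -993, -1545, -2271. Second differences: -276, -402, -552, -726. Third differences: -126, -150, -174. Fourth differences: -24, -24.
Level-4 differences are constant, so s has degree 4.
Fitting a degree-4 polynomial gives s(x) = -x^4 - 3x³ - 5x² + 6x - 4.
Then s(11) = -19177.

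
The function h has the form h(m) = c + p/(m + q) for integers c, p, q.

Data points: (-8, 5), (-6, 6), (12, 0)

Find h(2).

-10

(h(m) − c)(m + q) = p for each data point; the three points give a linear system in c and q, then p follows.
Solving: c = 2, q = 0, p = -24, so h(m) = 2 − 24/(m + 0).
Then h(2) = 2 − 24/2 = -10.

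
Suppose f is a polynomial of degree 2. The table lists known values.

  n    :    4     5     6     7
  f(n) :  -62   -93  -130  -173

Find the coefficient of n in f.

-4

First differences: -31, -37, -43. Second differences: -6, -6.
Level-2 differences are constant, so f has degree 2.
Fitting a degree-2 polynomial gives f(n) = -3n² - 4n + 2.
The coefficient of n is -4.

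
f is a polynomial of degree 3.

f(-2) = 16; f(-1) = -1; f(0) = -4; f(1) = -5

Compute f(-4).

Write f(k) = ak³ + bk² + ck + d; the 4 given values yield a linear system in the 4 coefficients.
Solving, f(k) = -2k³ + k² - 4.
Then f(-4) = 140.

140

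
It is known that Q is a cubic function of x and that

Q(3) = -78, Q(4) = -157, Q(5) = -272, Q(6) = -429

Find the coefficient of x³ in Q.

-1

Write Q(x) = ax³ + bx² + cx + d; the 4 given values yield a linear system in the 4 coefficients.
Solving, Q(x) = -x³ - 6x² + 3.
The coefficient of x³ is -1.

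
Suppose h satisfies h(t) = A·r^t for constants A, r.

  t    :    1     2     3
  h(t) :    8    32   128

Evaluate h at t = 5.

2048

Consecutive ratio: 32/8 = 4, and 128/32 = 4, so r = 4.
Then A·4^1 = 8 gives A = 2, and h(t) = 2·4^t.
h(5) = 2·4^5 = 2048.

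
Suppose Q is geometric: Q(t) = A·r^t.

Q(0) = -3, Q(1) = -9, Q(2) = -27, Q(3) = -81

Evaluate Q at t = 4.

-243

Consecutive ratio: -9/(-3) = 3, and -27/(-9) = 3, so r = 3.
Then A·3^0 = -3 gives A = -3, and Q(t) = -3·3^t.
Q(4) = -3·3^4 = -243.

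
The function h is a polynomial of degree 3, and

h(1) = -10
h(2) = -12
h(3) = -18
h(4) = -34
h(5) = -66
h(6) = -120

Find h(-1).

6

First differences: -2, -6, -16, -32, -54. Second differences: -4, -10, -16, -22. Third differences: -6, -6, -6.
Level-3 differences are constant, so h has degree 3.
Fitting a degree-3 polynomial gives h(t) = -t³ + 4t² - 7t - 6.
Then h(-1) = 6.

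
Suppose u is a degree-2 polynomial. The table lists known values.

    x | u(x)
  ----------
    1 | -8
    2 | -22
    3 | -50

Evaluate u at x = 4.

Write u(x) = ax² + bx + c; the 3 given values yield a linear system in the 3 coefficients.
Solving, u(x) = -7x² + 7x - 8.
Then u(4) = -92.

-92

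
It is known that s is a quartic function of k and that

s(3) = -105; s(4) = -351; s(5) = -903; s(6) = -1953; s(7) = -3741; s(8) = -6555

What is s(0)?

First differences: -246, -552, -1050, -1788, -2814. Second differences: -306, -498, -738, -1026. Third differences: -192, -240, -288. Fourth differences: -48, -48.
Level-4 differences are constant, so s has degree 4.
Fitting a degree-4 polynomial gives s(k) = -2k^4 + 4k³ - 7k² + 5k - 3.
The constant term is s(0) = -3.

-3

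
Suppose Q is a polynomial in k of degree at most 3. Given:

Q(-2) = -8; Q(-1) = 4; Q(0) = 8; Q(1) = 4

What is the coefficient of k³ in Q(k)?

0

First differences: 12, 4, -4. Second differences: -8, -8.
Level-2 differences are constant, so Q has degree 2.
Fitting a degree-2 polynomial gives Q(k) = -4k² + 8.
The coefficient of k³ is 0.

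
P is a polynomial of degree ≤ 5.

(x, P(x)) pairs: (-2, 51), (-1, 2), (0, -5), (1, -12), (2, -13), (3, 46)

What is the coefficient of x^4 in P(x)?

2

First differences: -49, -7, -7, -1, 59. Second differences: 42, 0, 6, 60. Third differences: -42, 6, 54. Fourth differences: 48, 48.
Level-4 differences are constant, so P has degree 4.
Fitting a degree-4 polynomial gives P(x) = 2x^4 - 3x³ - 2x² - 4x - 5.
The coefficient of x^4 is 2.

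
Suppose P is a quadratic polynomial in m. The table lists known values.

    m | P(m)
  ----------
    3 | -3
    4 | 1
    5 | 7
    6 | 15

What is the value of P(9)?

First differences: 4, 6, 8. Second differences: 2, 2.
Level-2 differences are constant, so P has degree 2.
Fitting a degree-2 polynomial gives P(m) = m² - 3m - 3.
Then P(9) = 51.

51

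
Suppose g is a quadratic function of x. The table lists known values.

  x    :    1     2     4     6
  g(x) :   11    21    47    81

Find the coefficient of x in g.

7

Write g(x) = ax² + bx + c; the 4 given values yield a linear system in the 3 coefficients.
Solving, g(x) = x² + 7x + 3.
The coefficient of x is 7.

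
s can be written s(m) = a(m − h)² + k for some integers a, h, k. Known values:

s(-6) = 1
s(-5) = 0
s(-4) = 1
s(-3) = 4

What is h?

First differences -1, 1, 3; second difference 2 = 2a, so a = 1.
Expanding, the m-coefficient is −2ah = -2h; matching it to the data gives h = -5, and then k = 0.
So s(m) = 1(m + 5)² + 0.
Hence h = -5.

-5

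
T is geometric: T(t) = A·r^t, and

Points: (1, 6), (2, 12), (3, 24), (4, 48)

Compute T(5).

Consecutive ratio: 12/6 = 2, and 24/12 = 2, so r = 2.
Then A·2^1 = 6 gives A = 3, and T(t) = 3·2^t.
T(5) = 3·2^5 = 96.

96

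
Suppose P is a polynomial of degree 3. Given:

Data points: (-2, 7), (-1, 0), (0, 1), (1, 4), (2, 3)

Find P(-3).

28

Write P(x) = ax³ + bx² + cx + d; the 5 given values yield a linear system in the 4 coefficients.
Solving, P(x) = -x³ + x² + 3x + 1.
Then P(-3) = 28.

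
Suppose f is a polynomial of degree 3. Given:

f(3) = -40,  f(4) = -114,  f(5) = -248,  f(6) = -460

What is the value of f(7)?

-768

Write f(t) = at³ + bt² + ct + d; the 4 given values yield a linear system in the 4 coefficients.
Solving, f(t) = -3t³ + 6t² - 5t + 2.
Then f(7) = -768.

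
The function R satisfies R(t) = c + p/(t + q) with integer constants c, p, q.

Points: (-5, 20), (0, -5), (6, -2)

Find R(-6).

10

(R(t) − c)(t + q) = p for each data point; the three points give a linear system in c and q, then p follows.
Solving: c = 0, q = 4, p = -20, so R(t) = -20/(t + 4).
Then R(-6) = 0 − 20/(-2) = 10.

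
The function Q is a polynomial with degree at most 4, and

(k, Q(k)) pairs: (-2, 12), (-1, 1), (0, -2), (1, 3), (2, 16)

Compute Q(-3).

31

First differences: -11, -3, 5, 13. Second differences: 8, 8, 8.
Level-2 differences are constant, so Q has degree 2.
Fitting a degree-2 polynomial gives Q(k) = 4k² + k - 2.
Then Q(-3) = 31.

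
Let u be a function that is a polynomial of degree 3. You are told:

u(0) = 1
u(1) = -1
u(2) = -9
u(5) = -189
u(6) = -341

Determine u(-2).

35

Write u(m) = am³ + bm² + cm + d; the 5 given values yield a linear system in the 4 coefficients.
Solving, u(m) = -2m³ + 3m² - 3m + 1.
Then u(-2) = 35.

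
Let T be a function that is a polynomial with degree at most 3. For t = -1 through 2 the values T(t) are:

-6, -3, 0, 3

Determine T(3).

6

First differences: 3, 3, 3.
Level-1 differences are constant, so T has degree 1.
Fitting a degree-1 polynomial gives T(t) = 3t - 3.
Then T(3) = 6.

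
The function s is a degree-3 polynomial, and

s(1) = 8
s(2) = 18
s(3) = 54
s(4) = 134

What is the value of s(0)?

6

Write s(t) = at³ + bt² + ct + d; the 4 given values yield a linear system in the 4 coefficients.
Solving, s(t) = 3t³ - 5t² + 4t + 6.
Then s(0) = 6.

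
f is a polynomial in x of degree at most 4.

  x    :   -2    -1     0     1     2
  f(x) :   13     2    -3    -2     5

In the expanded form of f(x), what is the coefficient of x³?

Write f(x) = ax^4 + bx³ + cx² + dx + e; the 5 given values yield a linear system in the 5 coefficients.
Solving, the top 2 coefficients vanish, and f(x) = 3x² - 2x - 3.
The coefficient of x³ is 0.

0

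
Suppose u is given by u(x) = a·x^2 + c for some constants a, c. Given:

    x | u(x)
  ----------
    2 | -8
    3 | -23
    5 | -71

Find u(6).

From u(2) = -8 and u(3) = -23: 4a + c = -8 and 9a + c = -23.
Subtracting: 5a = -15, so a = -3; then c = -8 − (-3)·4 = 4.
So u(x) = -3x² + 4, and u(6) = -104.

-104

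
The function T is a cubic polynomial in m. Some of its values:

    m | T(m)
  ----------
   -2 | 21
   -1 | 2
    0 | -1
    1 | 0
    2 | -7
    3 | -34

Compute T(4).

-93

First differences: -19, -3, 1, -7, -27. Second differences: 16, 4, -8, -20. Third differences: -12, -12, -12.
Level-3 differences are constant, so T has degree 3.
Fitting a degree-3 polynomial gives T(m) = -2m³ + 2m² + m - 1.
Then T(4) = -93.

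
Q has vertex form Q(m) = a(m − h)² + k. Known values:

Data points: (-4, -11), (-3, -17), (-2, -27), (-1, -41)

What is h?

First differences -6, -10, -14; second difference -4 = 2a, so a = -2.
Expanding, the m-coefficient is −2ah = 4h; matching it to the data gives h = -5, and then k = -9.
So Q(m) = -2(m + 5)² − 9.
Hence h = -5.

-5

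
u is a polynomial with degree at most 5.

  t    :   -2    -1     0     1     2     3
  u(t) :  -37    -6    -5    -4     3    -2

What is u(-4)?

-429

First differences: 31, 1, 1, 7, -5. Second differences: -30, 0, 6, -12. Third differences: 30, 6, -18. Fourth differences: -24, -24.
Level-4 differences are constant, so u has degree 4.
Fitting a degree-4 polynomial gives u(t) = -t^4 + 3t³ + t² - 2t - 5.
Then u(-4) = -429.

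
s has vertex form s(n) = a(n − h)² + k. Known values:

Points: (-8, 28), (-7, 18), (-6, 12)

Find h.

-5

First differences -10, -6; second difference 4 = 2a, so a = 2.
Expanding, the n-coefficient is −2ah = -4h; matching it to the data gives h = -5, and then k = 10.
So s(n) = 2(n + 5)² + 10.
Hence h = -5.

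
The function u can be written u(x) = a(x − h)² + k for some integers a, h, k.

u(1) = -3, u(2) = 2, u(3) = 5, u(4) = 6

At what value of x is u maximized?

4

First differences 5, 3, 1; second difference -2 = 2a, so a = -1.
Expanding, the x-coefficient is −2ah = 2h; matching it to the data gives h = 4, and then k = 6.
So u(x) = -1(x − 4)² + 6.
Hence h = 4.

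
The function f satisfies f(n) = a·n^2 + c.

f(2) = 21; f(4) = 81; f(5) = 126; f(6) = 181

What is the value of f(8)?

From f(2) = 21 and f(4) = 81: 4a + c = 21 and 16a + c = 81.
Subtracting: 12a = 60, so a = 5; then c = 21 − 5·4 = 1.
So f(n) = 5n² + 1, and f(8) = 321.

321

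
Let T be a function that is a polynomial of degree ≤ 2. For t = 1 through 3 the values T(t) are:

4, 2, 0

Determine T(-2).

10

First differences: -2, -2.
Level-1 differences are constant, so T has degree 1.
Fitting a degree-1 polynomial gives T(t) = -2t + 6.
Then T(-2) = 10.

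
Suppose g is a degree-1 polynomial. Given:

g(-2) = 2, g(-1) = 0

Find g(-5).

Write g(x) = ax + b; the 2 given values yield a linear system in the 2 coefficients.
Solving, g(x) = -2x - 2.
Then g(-5) = 8.

8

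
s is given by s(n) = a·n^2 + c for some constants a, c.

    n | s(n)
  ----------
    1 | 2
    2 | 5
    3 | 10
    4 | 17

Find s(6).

37

From s(1) = 2 and s(2) = 5: 1a + c = 2 and 4a + c = 5.
Subtracting: 3a = 3, so a = 1; then c = 2 − 1·1 = 1.
So s(n) = 1n² + 1, and s(6) = 37.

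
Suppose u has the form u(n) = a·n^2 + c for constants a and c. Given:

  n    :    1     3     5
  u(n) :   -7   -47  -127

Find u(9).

From u(1) = -7 and u(3) = -47: 1a + c = -7 and 9a + c = -47.
Subtracting: 8a = -40, so a = -5; then c = -7 − (-5)·1 = -2.
So u(n) = -5n² − 2, and u(9) = -407.

-407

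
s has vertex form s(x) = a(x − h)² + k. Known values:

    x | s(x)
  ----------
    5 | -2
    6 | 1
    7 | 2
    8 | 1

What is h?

First differences 3, 1, -1; second difference -2 = 2a, so a = -1.
Expanding, the x-coefficient is −2ah = 2h; matching it to the data gives h = 7, and then k = 2.
So s(x) = -1(x − 7)² + 2.
Hence h = 7.

7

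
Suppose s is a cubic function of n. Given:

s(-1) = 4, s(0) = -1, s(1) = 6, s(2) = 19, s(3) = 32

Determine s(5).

34

First differences: -5, 7, 13, 13. Second differences: 12, 6, 0. Third differences: -6, -6.
Level-3 differences are constant, so s has degree 3.
Fitting a degree-3 polynomial gives s(n) = -n³ + 6n² + 2n - 1.
Then s(5) = 34.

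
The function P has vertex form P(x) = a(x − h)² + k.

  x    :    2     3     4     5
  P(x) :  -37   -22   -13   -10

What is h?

5

First differences 15, 9, 3; second difference -6 = 2a, so a = -3.
Expanding, the x-coefficient is −2ah = 6h; matching it to the data gives h = 5, and then k = -10.
So P(x) = -3(x − 5)² − 10.
Hence h = 5.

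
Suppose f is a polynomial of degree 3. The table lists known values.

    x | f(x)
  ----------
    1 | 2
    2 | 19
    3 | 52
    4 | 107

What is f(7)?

464

Write f(x) = ax³ + bx² + cx + d; the 4 given values yield a linear system in the 4 coefficients.
Solving, f(x) = x³ + 2x² + 4x - 5.
Then f(7) = 464.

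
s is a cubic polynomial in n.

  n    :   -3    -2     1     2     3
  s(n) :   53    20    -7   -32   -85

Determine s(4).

-178

Write s(n) = an³ + bn² + cn + d; the 5 given values yield a linear system in the 4 coefficients.
Solving, s(n) = -2n³ - 2n² - 5n + 2.
Then s(4) = -178.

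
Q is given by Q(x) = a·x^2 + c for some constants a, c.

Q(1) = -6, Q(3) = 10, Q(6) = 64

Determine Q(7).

90

From Q(1) = -6 and Q(3) = 10: 1a + c = -6 and 9a + c = 10.
Subtracting: 8a = 16, so a = 2; then c = -6 − 2·1 = -8.
So Q(x) = 2x² − 8, and Q(7) = 90.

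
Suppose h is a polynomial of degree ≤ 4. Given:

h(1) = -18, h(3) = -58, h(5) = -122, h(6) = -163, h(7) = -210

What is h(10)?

-387

Write h(t) = at^4 + bt³ + ct² + dt + e; the 5 given values yield a linear system in the 5 coefficients.
Solving, the top 2 coefficients vanish, and h(t) = -3t² - 8t - 7.
Then h(10) = -387.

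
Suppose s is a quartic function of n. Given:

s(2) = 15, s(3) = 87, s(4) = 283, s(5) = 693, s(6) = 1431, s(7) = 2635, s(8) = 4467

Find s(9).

First differences: 72, 196, 410, 738, 1204, 1832. Second differences: 124, 214, 328, 466, 628. Third differences: 90, 114, 138, 162. Fourth differences: 24, 24, 24.
Level-4 differences are constant, so s has degree 4.
Fitting a degree-4 polynomial gives s(n) = n^4 + n³ - 2n² - 2n + 3.
Then s(9) = 7113.

7113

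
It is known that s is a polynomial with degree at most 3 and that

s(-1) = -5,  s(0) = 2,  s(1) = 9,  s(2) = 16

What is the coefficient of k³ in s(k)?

Write s(k) = ak³ + bk² + ck + d; the 4 given values yield a linear system in the 4 coefficients.
Solving, the top 2 coefficients vanish, and s(k) = 7k + 2.
The coefficient of k³ is 0.

0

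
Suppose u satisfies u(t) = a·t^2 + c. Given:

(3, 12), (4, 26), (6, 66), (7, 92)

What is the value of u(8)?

122

From u(3) = 12 and u(4) = 26: 9a + c = 12 and 16a + c = 26.
Subtracting: 7a = 14, so a = 2; then c = 12 − 2·9 = -6.
So u(t) = 2t² − 6, and u(8) = 122.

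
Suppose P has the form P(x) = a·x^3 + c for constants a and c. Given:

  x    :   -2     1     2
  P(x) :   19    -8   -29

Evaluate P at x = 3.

-86

From P(-2) = 19 and P(1) = -8: -8a + c = 19 and 1a + c = -8.
Subtracting: 9a = -27, so a = -3; then c = 19 − (-3)·(-8) = -5.
So P(x) = -3x³ − 5, and P(3) = -86.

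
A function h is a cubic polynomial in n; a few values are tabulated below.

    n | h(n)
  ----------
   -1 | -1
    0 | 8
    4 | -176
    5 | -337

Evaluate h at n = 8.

-1288

Write h(n) = an³ + bn² + cn + d; the 4 given values yield a linear system in the 4 coefficients.
Solving, h(n) = -2n³ - 5n² + 6n + 8.
Then h(8) = -1288.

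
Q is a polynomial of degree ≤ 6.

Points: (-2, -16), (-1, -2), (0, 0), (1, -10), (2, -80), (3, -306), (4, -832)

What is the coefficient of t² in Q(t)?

First differences: 14, 2, -10, -70, -226, -526. Second differences: -12, -12, -60, -156, -300. Third differences: 0, -48, -96, -144. Fourth differences: -48, -48, -48.
Level-4 differences are constant, so Q has degree 4.
Fitting a degree-4 polynomial gives Q(t) = -2t^4 - 4t³ - 4t².
The coefficient of t² is -4.

-4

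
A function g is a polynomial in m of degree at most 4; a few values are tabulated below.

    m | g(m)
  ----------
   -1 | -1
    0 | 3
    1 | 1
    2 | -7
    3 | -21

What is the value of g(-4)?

-49

Write g(m) = am^4 + bm³ + cm² + dm + e; the 5 given values yield a linear system in the 5 coefficients.
Solving, the top 2 coefficients vanish, and g(m) = -3m² + m + 3.
Then g(-4) = -49.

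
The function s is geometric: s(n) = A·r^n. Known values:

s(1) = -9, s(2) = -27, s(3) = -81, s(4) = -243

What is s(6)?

-2187

Consecutive ratio: -27/(-9) = 3, and -81/(-27) = 3, so r = 3.
Then A·3^1 = -9 gives A = -3, and s(n) = -3·3^n.
s(6) = -3·3^6 = -2187.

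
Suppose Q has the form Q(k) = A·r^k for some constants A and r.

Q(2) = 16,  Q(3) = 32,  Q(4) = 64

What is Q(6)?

256

Consecutive ratio: 32/16 = 2, and 64/32 = 2, so r = 2.
Then A·2^2 = 16 gives A = 4, and Q(k) = 4·2^k.
Q(6) = 4·2^6 = 256.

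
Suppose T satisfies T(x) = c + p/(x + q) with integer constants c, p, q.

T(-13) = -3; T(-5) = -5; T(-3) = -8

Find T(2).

2

(T(x) − c)(x + q) = p for each data point; the three points give a linear system in c and q, then p follows.
Solving: c = -2, q = 1, p = 12, so T(x) = -2 + 12/(x + 1).
Then T(2) = -2 + 12/3 = 2.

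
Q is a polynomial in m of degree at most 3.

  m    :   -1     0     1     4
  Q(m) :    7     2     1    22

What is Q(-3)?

Write Q(m) = am³ + bm² + cm + d; the 4 given values yield a linear system in the 4 coefficients.
Solving, the leading coefficient vanishes, and Q(m) = 2m² - 3m + 2.
Then Q(-3) = 29.

29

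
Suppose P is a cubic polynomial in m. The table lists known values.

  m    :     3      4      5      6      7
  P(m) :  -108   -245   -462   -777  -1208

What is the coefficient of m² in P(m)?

-4

Write P(m) = am³ + bm² + cm + d; the 5 given values yield a linear system in the 4 coefficients.
Solving, P(m) = -3m³ - 4m² + 2m + 3.
The coefficient of m² is -4.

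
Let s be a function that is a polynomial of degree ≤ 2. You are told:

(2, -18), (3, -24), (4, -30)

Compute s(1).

First differences: -6, -6.
Level-1 differences are constant, so s has degree 1.
Fitting a degree-1 polynomial gives s(n) = -6n - 6.
Then s(1) = -12.

-12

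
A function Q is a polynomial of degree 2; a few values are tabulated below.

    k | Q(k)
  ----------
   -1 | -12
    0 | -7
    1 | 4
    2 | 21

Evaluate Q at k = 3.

First differences: 5, 11, 17. Second differences: 6, 6.
Level-2 differences are constant, so Q has degree 2.
Extending the table by one column gives the next first difference 23, so Q(3) = 21 + 23 = 44.

44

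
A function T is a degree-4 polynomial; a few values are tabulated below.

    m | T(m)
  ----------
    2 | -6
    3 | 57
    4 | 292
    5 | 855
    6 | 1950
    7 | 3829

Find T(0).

0

First differences: 63, 235, 563, 1095, 1879. Second differences: 172, 328, 532, 784. Third differences: 156, 204, 252. Fourth differences: 48, 48.
Level-4 differences are constant, so T has degree 4.
Fitting a degree-4 polynomial gives T(m) = 2m^4 - 2m³ - 6m² + m.
Then T(0) = 0.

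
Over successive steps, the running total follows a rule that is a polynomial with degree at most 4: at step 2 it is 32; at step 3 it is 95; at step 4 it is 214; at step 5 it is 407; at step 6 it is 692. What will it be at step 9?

Write the value at t as h(t).
Write h(t) = at^4 + bt³ + ct² + dt + e; the 5 given values yield a linear system in the 5 coefficients.
Solving, the leading coefficient vanishes, and h(t) = 3t³ + t² + t + 2.
Then h(9) = 2279.

2279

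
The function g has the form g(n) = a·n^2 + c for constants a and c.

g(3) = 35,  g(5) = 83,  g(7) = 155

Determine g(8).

200

From g(3) = 35 and g(5) = 83: 9a + c = 35 and 25a + c = 83.
Subtracting: 16a = 48, so a = 3; then c = 35 − 3·9 = 8.
So g(n) = 3n² + 8, and g(8) = 200.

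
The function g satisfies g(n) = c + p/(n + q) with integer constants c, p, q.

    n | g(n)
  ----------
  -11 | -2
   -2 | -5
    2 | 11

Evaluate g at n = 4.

3

(g(n) − c)(n + q) = p for each data point; the three points give a linear system in c and q, then p follows.
Solving: c = -1, q = -1, p = 12, so g(n) = -1 + 12/(n − 1).
Then g(4) = -1 + 12/3 = 3.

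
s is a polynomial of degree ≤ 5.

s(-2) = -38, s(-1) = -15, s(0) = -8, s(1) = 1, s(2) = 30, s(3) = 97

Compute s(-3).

First differences: 23, 7, 9, 29, 67. Second differences: -16, 2, 20, 38. Third differences: 18, 18, 18.
Level-3 differences are constant, so s has degree 3.
Fitting a degree-3 polynomial gives s(t) = 3t³ + t² + 5t - 8.
Then s(-3) = -95.

-95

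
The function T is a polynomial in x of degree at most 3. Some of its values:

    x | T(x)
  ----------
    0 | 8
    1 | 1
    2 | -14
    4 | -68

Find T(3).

-37

Write T(x) = ax³ + bx² + cx + d; the 4 given values yield a linear system in the 4 coefficients.
Solving, the leading coefficient vanishes, and T(x) = -4x² - 3x + 8.
Then T(3) = -37.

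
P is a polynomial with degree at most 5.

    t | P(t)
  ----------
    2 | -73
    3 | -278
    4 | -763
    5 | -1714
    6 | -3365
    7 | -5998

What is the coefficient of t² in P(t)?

-3

First differences: -205, -485, -951, -1651, -2633. Second differences: -280, -466, -700, -982. Third differences: -186, -234, -282. Fourth differences: -48, -48.
Level-4 differences are constant, so P has degree 4.
Fitting a degree-4 polynomial gives P(t) = -2t^4 - 3t³ - 3t² - 3t + 1.
The coefficient of t² is -3.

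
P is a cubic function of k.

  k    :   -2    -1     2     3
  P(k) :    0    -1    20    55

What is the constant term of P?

-2

Write P(k) = ak³ + bk² + ck + d; the 4 given values yield a linear system in the 4 coefficients.
Solving, P(k) = k³ + 3k² + k - 2.
The constant term is P(0) = -2.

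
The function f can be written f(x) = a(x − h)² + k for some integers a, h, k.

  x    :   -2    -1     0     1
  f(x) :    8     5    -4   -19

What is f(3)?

-67

First differences -3, -9, -15; second difference -6 = 2a, so a = -3.
Expanding, the x-coefficient is −2ah = 6h; matching it to the data gives h = -2, and then k = 8.
So f(x) = -3(x + 2)² + 8.
f(3) = -3·5² + 8 = -67.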